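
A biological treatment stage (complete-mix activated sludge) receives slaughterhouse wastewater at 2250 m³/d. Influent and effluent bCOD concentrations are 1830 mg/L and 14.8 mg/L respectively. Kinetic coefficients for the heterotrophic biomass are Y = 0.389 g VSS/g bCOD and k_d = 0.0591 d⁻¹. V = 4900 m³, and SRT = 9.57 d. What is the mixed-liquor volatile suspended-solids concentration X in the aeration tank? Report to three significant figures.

Solving the biomass balance for X: X = Y Q (S₀−S) θ_c / [V (1+k_d θ_c)] = 0.389 × 2250 × (1830 − 14.8) × 9.57 / [4900 × (1 + 0.0591 × 9.57)] = 1982 mg/L.

X ≈ 1980 mg/L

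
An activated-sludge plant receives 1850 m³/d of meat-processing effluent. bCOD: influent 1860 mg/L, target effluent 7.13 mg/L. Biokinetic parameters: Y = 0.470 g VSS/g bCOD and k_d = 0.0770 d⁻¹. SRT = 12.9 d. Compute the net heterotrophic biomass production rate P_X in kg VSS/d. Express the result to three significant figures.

P_X ≈ 808 kg VSS/d

Observed yield with endogenous decay: Y_obs = Y / (1 + k_d·θ_c) = 0.470 / (1 + 0.0770 × 12.9) = 0.470 / 1.993 = 0.2358 g VSS/g bCOD.
Substrate removed = Q·(S₀ − S) = 1850 m³/d × (1860 − 7.13) g/m³ = 3.43×10^6 g/d = 3428 kg/d.
So the net sludge growth is P_X = 0.2358 × 3428 = 808.2 kg VSS/d.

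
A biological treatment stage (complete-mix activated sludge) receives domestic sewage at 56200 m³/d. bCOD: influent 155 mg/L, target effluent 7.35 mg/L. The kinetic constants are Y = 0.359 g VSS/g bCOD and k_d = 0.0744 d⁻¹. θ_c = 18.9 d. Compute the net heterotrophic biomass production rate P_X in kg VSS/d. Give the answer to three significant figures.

Observed yield with endogenous decay: Y_obs = Y / (1 + k_d·θ_c) = 0.359 / (1 + 0.0744 × 18.9) = 0.359 / 2.406 = 0.1492 g VSS/g bCOD.
Q·(S₀ − S) = 56200 × (155 − 7.35) × 10⁻³ = 8298 kg/d removed.
Biomass produced: P_X = Y_obs·Q·ΔS = 0.1492 × 8298 ≈ 1238 kg VSS/d.

P_X ≈ 1240 kg VSS/d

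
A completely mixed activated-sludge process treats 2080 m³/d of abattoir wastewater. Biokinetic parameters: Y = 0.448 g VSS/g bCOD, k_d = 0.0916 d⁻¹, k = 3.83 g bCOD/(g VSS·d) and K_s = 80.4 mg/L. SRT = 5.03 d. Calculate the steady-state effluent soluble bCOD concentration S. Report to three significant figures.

Effluent substrate depends only on kinetics and SRT: S = K_s(1 + k_d θ_c) / [θ_c(Yk − k_d) − 1] = 80.4 × (1 + 0.0916 × 5.03) / [5.03 × (0.448 × 3.83 − 0.0916) − 1] = 117.4 / 7.170 = 16.38 mg/L.

S ≈ 16.4 mg/L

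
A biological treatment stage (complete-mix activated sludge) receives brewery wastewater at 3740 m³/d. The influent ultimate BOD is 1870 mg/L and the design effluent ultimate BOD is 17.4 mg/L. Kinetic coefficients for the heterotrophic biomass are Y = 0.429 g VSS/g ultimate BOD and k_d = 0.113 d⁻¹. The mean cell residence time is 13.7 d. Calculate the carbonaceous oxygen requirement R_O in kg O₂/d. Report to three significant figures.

Observed yield with endogenous decay: Y_obs = Y / (1 + k_d·θ_c) = 0.429 / (1 + 0.113 × 13.7) = 0.429 / 2.548 = 0.1684 g VSS/g ultimate BOD.
Substrate removed = Q·(S₀ − S) = 3740 m³/d × (1870 − 17.4) g/m³ = 6.93×10^6 g/d = 6929 kg/d.
Net sludge production P_X = 0.1684 × 6929 = 1167 kg VSS/d.
Carbonaceous O₂ demand = substrate oxidised − cell-mass equivalent = 6929 − 1.42 × 1167 = 5272 kg O₂/d.

R_O ≈ 5270 kg O₂/d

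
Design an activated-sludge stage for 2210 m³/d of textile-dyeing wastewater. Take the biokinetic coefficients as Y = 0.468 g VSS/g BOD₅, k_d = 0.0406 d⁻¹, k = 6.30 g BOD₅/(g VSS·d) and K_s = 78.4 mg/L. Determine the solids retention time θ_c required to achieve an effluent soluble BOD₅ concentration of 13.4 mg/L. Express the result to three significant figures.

θ_c ≈ 2.57 d

At the target effluent, Y k S/(K_s+S) = 0.468×6.30×13.4/91.80 = 0.4304 d⁻¹.
1/θ_c = 0.4304 − 0.0406 = 0.3898 d⁻¹, so θ_c = 2.566 d.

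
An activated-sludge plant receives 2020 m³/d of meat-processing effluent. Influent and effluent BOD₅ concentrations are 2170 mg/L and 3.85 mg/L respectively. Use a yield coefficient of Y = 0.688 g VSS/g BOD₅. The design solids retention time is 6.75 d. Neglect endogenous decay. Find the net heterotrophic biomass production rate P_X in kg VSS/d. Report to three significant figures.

P_X ≈ 3010 kg VSS/d

No decay correction is needed, so Y_obs = Y = 0.688.
Q·(S₀ − S) = 2020 × (2170 − 3.85) × 10⁻³ = 4376 kg/d removed.
Biomass produced: P_X = Y_obs·Q·ΔS = 0.6880 × 4376 ≈ 3010 kg VSS/d.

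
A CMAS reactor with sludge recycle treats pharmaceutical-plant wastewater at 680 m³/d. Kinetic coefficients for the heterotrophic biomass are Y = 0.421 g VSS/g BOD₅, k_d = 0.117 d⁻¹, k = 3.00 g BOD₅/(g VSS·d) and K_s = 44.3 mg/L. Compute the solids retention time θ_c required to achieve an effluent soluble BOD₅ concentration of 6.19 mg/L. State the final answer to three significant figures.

θ_c ≈ 26.4 d

From 1/θ_c = Y·k·S/(K_s + S) − k_d: Y·k·S/(K_s+S) = 0.421 × 3.00 × 6.19 / (44.3 + 6.19) = 0.1548 d⁻¹.
1/θ_c = 0.1548 − 0.117 = 0.03784 d⁻¹, so θ_c = 26.43 d.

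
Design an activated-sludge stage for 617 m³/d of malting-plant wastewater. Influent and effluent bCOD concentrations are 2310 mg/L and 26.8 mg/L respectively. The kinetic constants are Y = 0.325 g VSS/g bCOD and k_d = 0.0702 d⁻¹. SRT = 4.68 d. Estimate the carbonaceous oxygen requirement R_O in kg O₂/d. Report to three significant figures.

Observed yield with endogenous decay: Y_obs = Y / (1 + k_d·θ_c) = 0.325 / (1 + 0.0702 × 4.68) = 0.325 / 1.329 = 0.2446 g VSS/g bCOD.
Mass of bCOD removed per day: Q(S₀ − S) = 617 × 2283 g/m³ = 1409 kg/d.
P_X = Y_obs·Q·(S₀ − S) = 0.2446 × 1409 = 344.6 kg VSS/d.
R_O = Q·ΔS − 1.42 P_X = 1409 − 489.4 = 919.4 kg O₂/d.

R_O ≈ 919 kg O₂/d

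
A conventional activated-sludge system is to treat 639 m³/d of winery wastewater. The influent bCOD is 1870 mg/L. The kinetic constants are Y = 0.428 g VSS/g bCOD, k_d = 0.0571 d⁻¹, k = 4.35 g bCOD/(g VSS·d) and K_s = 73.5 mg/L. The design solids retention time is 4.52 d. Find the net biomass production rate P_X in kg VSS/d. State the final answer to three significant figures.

P_X ≈ 404 kg VSS/d

Effluent substrate depends only on kinetics and SRT: S = K_s(1 + k_d θ_c) / [θ_c(Yk − k_d) − 1] = 73.5 × (1 + 0.0571 × 4.52) / [4.52 × (0.428 × 4.35 − 0.0571) − 1] = 92.47 / 7.157 = 12.92 mg/L.
The observed yield is Y_obs = Y/(1 + k_d·θ_c) = 0.428 / (1 + 0.0571 × 4.52) = 0.428 / 1.258 = 0.3402 g VSS per g bCOD removed.
Substrate removed = Q·(S₀ − S) = 639 m³/d × (1870 − 12.9) g/m³ = 1.19×10^6 g/d = 1187 kg/d.
So the net sludge growth is P_X = 0.3402 × 1187 = 403.7 kg VSS/d.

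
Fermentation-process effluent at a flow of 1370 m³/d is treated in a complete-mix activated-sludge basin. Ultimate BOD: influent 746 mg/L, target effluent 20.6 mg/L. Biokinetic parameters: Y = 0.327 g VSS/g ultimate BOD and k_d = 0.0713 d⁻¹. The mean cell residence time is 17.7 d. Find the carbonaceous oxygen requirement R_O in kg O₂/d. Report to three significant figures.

The observed yield is Y_obs = Y/(1 + k_d·θ_c) = 0.327 / (1 + 0.0713 × 17.7) = 0.327 / 2.262 = 0.1446 g VSS per g ultimate BOD removed.
Substrate removed = Q·(S₀ − S) = 1370 m³/d × (746 − 20.6) g/m³ = 9.94×10^5 g/d = 993.8 kg/d.
Net sludge production P_X = 0.1446 × 993.8 = 143.7 kg VSS/d.
Carbonaceous O₂ demand = substrate oxidised − cell-mass equivalent = 993.8 − 1.42 × 143.7 = 789.8 kg O₂/d.

R_O ≈ 790 kg O₂/d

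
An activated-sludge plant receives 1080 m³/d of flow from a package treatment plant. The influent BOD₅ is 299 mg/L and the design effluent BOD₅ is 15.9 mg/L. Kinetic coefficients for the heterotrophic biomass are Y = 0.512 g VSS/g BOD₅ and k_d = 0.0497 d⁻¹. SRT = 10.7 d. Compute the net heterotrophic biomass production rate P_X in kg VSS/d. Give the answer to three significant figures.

Y_obs = Y / (1 + k_d θ_c) = 0.512 / (1 + 0.0497 × 10.7) = 0.512 / 1.532 = 0.3342.
Mass of BOD₅ removed per day: Q(S₀ − S) = 1080 × 283.1 g/m³ = 305.7 kg/d.
P_X = Y_obs · Q(S₀ − S) = 0.3342 × 305.7 = 102.2 kg VSS/d.

P_X ≈ 102 kg VSS/d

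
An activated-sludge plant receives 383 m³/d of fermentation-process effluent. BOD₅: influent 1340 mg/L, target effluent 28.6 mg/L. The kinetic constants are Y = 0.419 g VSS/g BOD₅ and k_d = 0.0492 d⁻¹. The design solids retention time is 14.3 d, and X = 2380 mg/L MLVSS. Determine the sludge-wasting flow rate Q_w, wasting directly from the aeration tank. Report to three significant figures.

Rearranging the biomass balance for a CMAS with decay, V = Y·Q·ΔS·θ_c / [X·(1+k_d θ_c)] = 0.419 × 383 × (1340 − 28.6) × 14.3 / [2380 × (1 + 0.0492 × 14.3)] = 3.01×10^6 / 4054 = 742.2 m³.
With mixed-liquor wasting, θ_c = V/Q_w, so Q_w = V/θ_c = 742.2/14.3 = 51.91 m³/d.

Q_w ≈ 51.9 m³/d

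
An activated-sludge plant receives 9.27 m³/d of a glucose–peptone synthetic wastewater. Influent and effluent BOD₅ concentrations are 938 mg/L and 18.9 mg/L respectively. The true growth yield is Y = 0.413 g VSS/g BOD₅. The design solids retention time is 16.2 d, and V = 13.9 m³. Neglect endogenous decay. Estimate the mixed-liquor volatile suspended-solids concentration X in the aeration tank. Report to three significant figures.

X ≈ 4100 mg/L

Without decay, X = Y Q (S₀−S) θ_c / V = 0.413 × 9.27 × (938 − 18.9) × 16.2 / 13.9 = 4101 mg/L.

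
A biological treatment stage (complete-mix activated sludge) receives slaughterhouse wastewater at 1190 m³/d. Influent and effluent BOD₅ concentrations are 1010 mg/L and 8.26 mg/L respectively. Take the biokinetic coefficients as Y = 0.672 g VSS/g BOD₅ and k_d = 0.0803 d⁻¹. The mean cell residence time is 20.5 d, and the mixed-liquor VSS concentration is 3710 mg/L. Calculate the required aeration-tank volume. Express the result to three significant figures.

V ≈ 1670 m³

Steady-state biomass mass balance: V·X·(1 + k_d·θ_c) = Y·Q·(S₀ − S)·θ_c, so V = 0.672 × 1190 × (1010 − 8.26) × 20.5 / [3710 × (1 + 0.0803 × 20.5)] = 1.64×10^7 / 9817 = 1673 m³.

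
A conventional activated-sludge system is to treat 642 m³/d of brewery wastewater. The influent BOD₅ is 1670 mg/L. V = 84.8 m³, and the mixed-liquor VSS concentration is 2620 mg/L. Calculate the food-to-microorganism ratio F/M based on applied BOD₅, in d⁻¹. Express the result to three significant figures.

F/M ≈ 4.83 d⁻¹

F/M = applied load / biomass = Q·S₀/(V·X) = 642 × 1670 / (84.80 × 2620) = 4.826 d⁻¹.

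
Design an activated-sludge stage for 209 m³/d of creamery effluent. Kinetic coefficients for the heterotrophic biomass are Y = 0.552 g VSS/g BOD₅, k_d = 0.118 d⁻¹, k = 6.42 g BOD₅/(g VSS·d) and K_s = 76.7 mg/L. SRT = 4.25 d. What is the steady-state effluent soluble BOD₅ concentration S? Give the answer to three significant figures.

S ≈ 8.49 mg/L

For a completely mixed reactor with recycle the Lawrence–McCarty relation gives S = K_s·(1 + k_d·θ_c) / [θ_c·(Y·k − k_d) − 1] = 76.7 × (1 + 0.118 × 4.25) / [4.25 × (0.552 × 6.42 − 0.118) − 1] = 115.2 / 13.56 = 8.493 mg/L.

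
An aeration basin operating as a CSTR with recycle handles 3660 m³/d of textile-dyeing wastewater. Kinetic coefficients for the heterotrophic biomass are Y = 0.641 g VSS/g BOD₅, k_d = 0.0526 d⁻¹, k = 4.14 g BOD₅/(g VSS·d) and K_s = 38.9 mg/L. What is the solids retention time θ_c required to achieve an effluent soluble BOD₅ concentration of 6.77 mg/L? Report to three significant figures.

θ_c ≈ 2.93 d

At the target effluent, Y k S/(K_s+S) = 0.641×4.14×6.77/45.67 = 0.3934 d⁻¹.
Then 1/θ_c = μ − k_d = 0.3934 − 0.0526 = 0.3408 d⁻¹, giving θ_c = 2.934 d.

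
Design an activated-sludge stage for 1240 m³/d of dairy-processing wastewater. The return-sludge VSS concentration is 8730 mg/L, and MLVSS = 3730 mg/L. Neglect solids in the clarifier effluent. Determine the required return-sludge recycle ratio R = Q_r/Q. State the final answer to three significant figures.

Solids balance on the clarifier gives (1+R)X = R·X_r, so R = X/(X_r − X) = 3730 / (8730 − 3730) = 0.7460.

R ≈ 0.746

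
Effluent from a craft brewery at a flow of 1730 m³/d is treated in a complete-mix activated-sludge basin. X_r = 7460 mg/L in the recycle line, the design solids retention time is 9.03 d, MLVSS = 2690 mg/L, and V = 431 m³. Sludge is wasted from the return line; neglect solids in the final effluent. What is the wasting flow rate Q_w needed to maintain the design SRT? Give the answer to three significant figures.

Wasting from the return line (neglecting effluent solids): Q_w = V·X / (θ_c·X_r) = 431.0 × 2690 / (9.03 × 7460) = 17.21 m³/d.

Q_w ≈ 17.2 m³/d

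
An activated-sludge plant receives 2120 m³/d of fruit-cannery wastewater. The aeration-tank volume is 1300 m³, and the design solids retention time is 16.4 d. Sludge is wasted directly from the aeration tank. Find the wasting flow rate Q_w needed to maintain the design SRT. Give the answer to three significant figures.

For wasting at MLVSS concentration, Q_w = V/θ_c = 1300/16.4 = 79.27 m³/d.

Q_w ≈ 79.3 m³/d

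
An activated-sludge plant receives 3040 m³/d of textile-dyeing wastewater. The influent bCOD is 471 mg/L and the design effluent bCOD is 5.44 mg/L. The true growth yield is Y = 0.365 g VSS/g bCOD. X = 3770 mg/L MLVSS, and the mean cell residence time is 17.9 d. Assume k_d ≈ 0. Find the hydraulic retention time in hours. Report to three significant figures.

With k_d = 0 the design equation reduces to V = Y Q (S₀−S) θ_c / X = 0.365 × 3040 × (471 − 5.44) × 17.9 / 3770 = 2453 m³.
τ = V/Q = 2453/3040 = 0.8068 d, or 19.36 h.

τ ≈ 19.4 h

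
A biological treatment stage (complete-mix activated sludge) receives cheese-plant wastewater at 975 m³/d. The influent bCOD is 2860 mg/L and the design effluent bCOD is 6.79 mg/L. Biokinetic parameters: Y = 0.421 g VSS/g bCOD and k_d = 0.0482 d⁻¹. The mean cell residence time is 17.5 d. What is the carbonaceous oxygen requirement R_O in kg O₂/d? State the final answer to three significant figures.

Observed yield with endogenous decay: Y_obs = Y / (1 + k_d·θ_c) = 0.421 / (1 + 0.0482 × 17.5) = 0.421 / 1.844 = 0.2284 g VSS/g bCOD.
Mass of bCOD removed per day: Q(S₀ − S) = 975 × 2853 g/m³ = 2782 kg/d.
Biomass synthesised: P_X = Y_obs × 2782 = 635.3 kg VSS/d.
Carbonaceous O₂ demand = substrate oxidised − cell-mass equivalent = 2782 − 1.42 × 635.3 = 1880 kg O₂/d.

R_O ≈ 1880 kg O₂/d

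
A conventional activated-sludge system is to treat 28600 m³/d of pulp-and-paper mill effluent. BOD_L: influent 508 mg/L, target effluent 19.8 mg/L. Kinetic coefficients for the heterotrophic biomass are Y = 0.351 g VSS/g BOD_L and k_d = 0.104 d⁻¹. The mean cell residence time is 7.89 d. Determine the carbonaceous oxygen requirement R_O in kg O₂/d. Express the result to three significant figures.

R_O ≈ 10100 kg O₂/d

The observed yield is Y_obs = Y/(1 + k_d·θ_c) = 0.351 / (1 + 0.104 × 7.89) = 0.351 / 1.821 = 0.1928 g VSS per g BOD_L removed.
Mass of BOD_L removed per day: Q(S₀ − S) = 28600 × 488.2 g/m³ = 13963 kg/d.
Net sludge production P_X = 0.1928 × 13963 = 2692 kg VSS/d.
R_O = Q·ΔS − 1.42 P_X = 13963 − 3823 = 10140 kg O₂/d.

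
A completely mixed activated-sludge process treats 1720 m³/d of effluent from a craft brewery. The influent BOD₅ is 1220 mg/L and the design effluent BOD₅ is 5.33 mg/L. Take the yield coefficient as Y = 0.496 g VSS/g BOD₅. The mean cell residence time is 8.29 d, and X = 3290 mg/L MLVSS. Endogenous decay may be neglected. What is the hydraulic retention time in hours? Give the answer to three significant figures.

τ ≈ 36.4 h

Biomass mass balance (decay neglected): V·X = Y·Q·(S₀ − S)·θ_c, so V = 0.496 × 1720 × (1220 − 5.33) × 8.29 / 3290 = 2611 m³.
Hydraulic retention time τ = V/Q = 2611 / 1720 = 1.518 d = 36.43 h.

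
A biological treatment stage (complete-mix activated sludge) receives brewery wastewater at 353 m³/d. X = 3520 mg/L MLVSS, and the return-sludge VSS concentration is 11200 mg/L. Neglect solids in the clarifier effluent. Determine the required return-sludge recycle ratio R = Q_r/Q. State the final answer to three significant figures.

R ≈ 0.458

Solids balance on the clarifier gives (1+R)X = R·X_r, so R = X/(X_r − X) = 3520 / (11200 − 3520) = 0.4583.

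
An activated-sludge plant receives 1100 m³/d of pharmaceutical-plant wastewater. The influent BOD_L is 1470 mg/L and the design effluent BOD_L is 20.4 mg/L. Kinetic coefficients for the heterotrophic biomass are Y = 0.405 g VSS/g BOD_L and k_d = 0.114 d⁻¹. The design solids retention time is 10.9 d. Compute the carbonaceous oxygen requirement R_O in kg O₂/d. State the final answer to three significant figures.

R_O ≈ 1190 kg O₂/d

Observed yield with endogenous decay: Y_obs = Y / (1 + k_d·θ_c) = 0.405 / (1 + 0.114 × 10.9) = 0.405 / 2.243 = 0.1806 g VSS/g BOD_L.
Mass of BOD_L removed per day: Q(S₀ − S) = 1100 × 1450 g/m³ = 1595 kg/d.
Biomass synthesised: P_X = Y_obs × 1595 = 288.0 kg VSS/d.
R_O = Q·(S₀ − S) − 1.42·P_X = 1595 − 1.42 × 288.0 = 1186 kg O₂/d.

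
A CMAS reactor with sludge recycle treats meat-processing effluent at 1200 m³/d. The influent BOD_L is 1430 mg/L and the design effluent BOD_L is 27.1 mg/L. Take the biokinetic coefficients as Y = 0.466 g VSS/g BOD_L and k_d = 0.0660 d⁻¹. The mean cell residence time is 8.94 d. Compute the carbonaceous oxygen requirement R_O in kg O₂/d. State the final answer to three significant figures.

Observed yield with endogenous decay: Y_obs = Y / (1 + k_d·θ_c) = 0.466 / (1 + 0.0660 × 8.94) = 0.466 / 1.590 = 0.2931 g VSS/g BOD_L.
ΔS = 1430 − 27.1 = 1403 mg/L, so the substrate removal rate is 1200 × 1403/1000 = 1683 kg BOD_L/d.
Biomass synthesised: P_X = Y_obs × 1683 = 493.4 kg VSS/d.
Carbonaceous O₂ demand = substrate oxidised − cell-mass equivalent = 1683 − 1.42 × 493.4 = 982.9 kg O₂/d.

R_O ≈ 983 kg O₂/d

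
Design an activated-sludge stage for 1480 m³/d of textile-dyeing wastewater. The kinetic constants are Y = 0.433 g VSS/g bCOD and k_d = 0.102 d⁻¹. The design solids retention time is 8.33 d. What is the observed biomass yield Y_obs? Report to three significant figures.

Y_obs = Y / (1 + k_d θ_c) = 0.433 / (1 + 0.102 × 8.33) = 0.433 / 1.850 = 0.2341.

Y_obs ≈ 0.234 g VSS/g bCOD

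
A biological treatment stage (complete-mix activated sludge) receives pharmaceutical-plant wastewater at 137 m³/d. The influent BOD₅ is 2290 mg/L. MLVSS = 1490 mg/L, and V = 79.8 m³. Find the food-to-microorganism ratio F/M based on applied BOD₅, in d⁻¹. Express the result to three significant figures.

F/M = Q·S₀ / (V·X) = 137 × 2290 / (79.80 × 1490) = 2.639 g BOD₅·(g VSS·d)⁻¹.

F/M ≈ 2.64 d⁻¹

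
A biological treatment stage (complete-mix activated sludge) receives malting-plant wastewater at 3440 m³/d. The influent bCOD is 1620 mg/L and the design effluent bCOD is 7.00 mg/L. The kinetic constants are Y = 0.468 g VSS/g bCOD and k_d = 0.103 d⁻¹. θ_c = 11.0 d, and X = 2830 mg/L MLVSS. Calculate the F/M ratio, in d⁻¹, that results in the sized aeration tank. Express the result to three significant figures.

F/M ≈ 0.416 d⁻¹

Rearranging the biomass balance for a CMAS with decay, V = Y·Q·ΔS·θ_c / [X·(1+k_d θ_c)] = 0.468 × 3440 × (1620 − 7.00) × 11.0 / [2830 × (1 + 0.103 × 11.0)] = 2.86×10^7 / 6036 = 4732 m³.
F/M = Q·S₀ / (V·X) = 3440 × 1620 / (4732 × 2830) = 0.4161 g bCOD·(g VSS·d)⁻¹.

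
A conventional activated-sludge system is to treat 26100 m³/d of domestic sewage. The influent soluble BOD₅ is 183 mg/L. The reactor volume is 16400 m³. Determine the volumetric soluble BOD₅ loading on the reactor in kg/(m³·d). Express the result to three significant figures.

Volumetric loading L_v = Q·S₀ / V = 26100 × 183 g/m³ / 16400 m³ = 291.2 g/(m³·d) = 0.2912 kg soluble BOD₅/(m³·d).

L_v ≈ 0.291 kg soluble BOD₅/(m³·d)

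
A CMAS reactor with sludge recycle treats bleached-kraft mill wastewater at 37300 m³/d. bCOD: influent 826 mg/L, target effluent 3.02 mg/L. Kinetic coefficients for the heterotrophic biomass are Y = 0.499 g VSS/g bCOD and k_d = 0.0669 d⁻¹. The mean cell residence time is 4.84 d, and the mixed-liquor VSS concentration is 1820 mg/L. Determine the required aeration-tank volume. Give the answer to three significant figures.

V ≈ 30800 m³

Steady-state biomass mass balance: V·X·(1 + k_d·θ_c) = Y·Q·(S₀ − S)·θ_c, so V = 0.499 × 37300 × (826 − 3.02) × 4.84 / [1820 × (1 + 0.0669 × 4.84)] = 7.41×10^7 / 2409 = 30772 m³.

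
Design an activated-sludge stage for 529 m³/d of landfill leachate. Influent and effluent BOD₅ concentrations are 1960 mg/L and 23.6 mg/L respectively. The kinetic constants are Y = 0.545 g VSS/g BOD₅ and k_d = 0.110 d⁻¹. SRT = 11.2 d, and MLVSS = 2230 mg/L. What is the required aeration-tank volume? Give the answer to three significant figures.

From the SRT design equation V = Y Q (S₀−S) θ_c / [X (1 + k_d θ_c)] = 0.545 × 529 × (1960 − 23.6) × 11.2 / [2230 × (1 + 0.110 × 11.2)] = 6.25×10^6 / 4977 = 1256 m³.

V ≈ 1260 m³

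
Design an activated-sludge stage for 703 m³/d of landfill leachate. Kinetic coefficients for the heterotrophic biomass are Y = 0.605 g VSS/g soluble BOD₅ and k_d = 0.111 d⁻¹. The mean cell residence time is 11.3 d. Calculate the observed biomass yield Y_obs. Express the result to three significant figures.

Y_obs ≈ 0.268 g VSS/g soluble BOD₅

Y_obs = Y / (1 + k_d θ_c) = 0.605 / (1 + 0.111 × 11.3) = 0.605 / 2.254 = 0.2684.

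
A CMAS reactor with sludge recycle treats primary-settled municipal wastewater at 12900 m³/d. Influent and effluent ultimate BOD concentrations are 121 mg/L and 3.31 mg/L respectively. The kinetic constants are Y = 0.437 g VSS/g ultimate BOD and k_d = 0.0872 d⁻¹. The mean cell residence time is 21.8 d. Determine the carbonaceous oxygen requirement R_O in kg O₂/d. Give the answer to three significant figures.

R_O ≈ 1190 kg O₂/d

Observed yield with endogenous decay: Y_obs = Y / (1 + k_d·θ_c) = 0.437 / (1 + 0.0872 × 21.8) = 0.437 / 2.901 = 0.1506 g VSS/g ultimate BOD.
ΔS = 121 − 3.31 = 117.7 mg/L, so the substrate removal rate is 12900 × 117.7/1000 = 1518 kg ultimate BOD/d.
Biomass synthesised: P_X = Y_obs × 1518 = 228.7 kg VSS/d.
Carbonaceous O₂ demand = substrate oxidised − cell-mass equivalent = 1518 − 1.42 × 228.7 = 1193 kg O₂/d.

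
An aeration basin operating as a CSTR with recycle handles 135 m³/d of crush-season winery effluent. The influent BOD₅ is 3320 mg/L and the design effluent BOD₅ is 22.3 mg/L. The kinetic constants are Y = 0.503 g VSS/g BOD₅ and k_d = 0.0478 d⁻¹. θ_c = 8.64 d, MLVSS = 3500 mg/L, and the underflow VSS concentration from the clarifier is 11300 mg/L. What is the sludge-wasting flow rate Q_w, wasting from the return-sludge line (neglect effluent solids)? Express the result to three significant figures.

Q_w ≈ 14.0 m³/d

From the SRT design equation V = Y Q (S₀−S) θ_c / [X (1 + k_d θ_c)] = 0.503 × 135 × (3320 − 22.3) × 8.64 / [3500 × (1 + 0.0478 × 8.64)] = 1.93×10^6 / 4945 = 391.2 m³.
Q_w = (V·X)/(θ_c X_r) = 391.2 × 3500 / (8.64 × 11300) = 14.02 m³/d.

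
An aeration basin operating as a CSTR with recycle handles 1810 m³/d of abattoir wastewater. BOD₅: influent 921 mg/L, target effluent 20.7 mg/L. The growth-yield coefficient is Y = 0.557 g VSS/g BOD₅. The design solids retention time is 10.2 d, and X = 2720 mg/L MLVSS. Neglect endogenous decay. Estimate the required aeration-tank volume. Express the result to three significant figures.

Biomass mass balance (decay neglected): V·X = Y·Q·(S₀ − S)·θ_c, so V = 0.557 × 1810 × (921 − 20.7) × 10.2 / 2720 = 3404 m³.

V ≈ 3400 m³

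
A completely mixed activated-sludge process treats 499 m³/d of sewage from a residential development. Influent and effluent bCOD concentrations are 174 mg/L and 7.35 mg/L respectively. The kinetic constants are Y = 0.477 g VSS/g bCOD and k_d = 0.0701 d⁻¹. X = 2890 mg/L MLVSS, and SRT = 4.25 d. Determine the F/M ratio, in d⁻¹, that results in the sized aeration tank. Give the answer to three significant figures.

F/M ≈ 0.668 d⁻¹

Steady-state biomass mass balance: V·X·(1 + k_d·θ_c) = Y·Q·(S₀ − S)·θ_c, so V = 0.477 × 499 × (174 − 7.35) × 4.25 / [2890 × (1 + 0.0701 × 4.25)] = 1.69×10^5 / 3751 = 44.94 m³.
F/M = applied load / biomass = Q·S₀/(V·X) = 499 × 174 / (44.94 × 2890) = 0.6685 d⁻¹.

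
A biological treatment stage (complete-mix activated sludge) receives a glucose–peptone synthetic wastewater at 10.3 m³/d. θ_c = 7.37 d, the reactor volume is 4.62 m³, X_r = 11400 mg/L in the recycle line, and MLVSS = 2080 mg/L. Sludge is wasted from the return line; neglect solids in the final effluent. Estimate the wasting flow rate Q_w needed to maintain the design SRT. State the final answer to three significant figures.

Q_w = (V·X)/(θ_c X_r) = 4.620 × 2080 / (7.37 × 11400) = 0.1144 m³/d.

Q_w ≈ 0.114 m³/d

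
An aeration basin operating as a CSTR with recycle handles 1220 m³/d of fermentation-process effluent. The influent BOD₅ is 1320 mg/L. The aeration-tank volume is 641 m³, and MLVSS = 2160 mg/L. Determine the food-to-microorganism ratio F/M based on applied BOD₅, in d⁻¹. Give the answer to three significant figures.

F/M ≈ 1.16 d⁻¹

F/M = Q·S₀ / (V·X) = 1220 × 1320 / (641.0 × 2160) = 1.163 g BOD₅·(g VSS·d)⁻¹.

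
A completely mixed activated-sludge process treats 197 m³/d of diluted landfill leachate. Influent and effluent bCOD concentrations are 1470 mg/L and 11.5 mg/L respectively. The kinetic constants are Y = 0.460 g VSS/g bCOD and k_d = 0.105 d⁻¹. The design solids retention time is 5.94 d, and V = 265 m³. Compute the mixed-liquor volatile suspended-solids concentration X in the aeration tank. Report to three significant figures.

Solving the biomass balance for X: X = Y Q (S₀−S) θ_c / [V (1+k_d θ_c)] = 0.460 × 197 × (1470 − 11.5) × 5.94 / [265 × (1 + 0.105 × 5.94)] = 1825 mg/L.

X ≈ 1820 mg/L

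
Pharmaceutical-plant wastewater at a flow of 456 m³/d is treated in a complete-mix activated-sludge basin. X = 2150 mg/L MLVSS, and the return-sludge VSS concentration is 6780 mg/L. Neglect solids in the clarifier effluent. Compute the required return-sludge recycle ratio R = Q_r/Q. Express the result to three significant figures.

Solids balance on the clarifier gives (1+R)X = R·X_r, so R = X/(X_r − X) = 2150 / (6780 − 2150) = 0.4644.

R ≈ 0.464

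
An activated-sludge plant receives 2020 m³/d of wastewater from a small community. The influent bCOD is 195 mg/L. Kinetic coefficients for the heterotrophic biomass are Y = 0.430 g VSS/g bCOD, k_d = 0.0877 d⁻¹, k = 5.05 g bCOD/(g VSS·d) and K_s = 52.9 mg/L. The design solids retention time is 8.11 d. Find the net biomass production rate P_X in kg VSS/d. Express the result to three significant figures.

From the Monod/SRT balance for a CMAS, S = K_s·(1+k_d θ_c)/[θ_c·(Y k − k_d) − 1] = 52.9 × (1 + 0.0877 × 8.11) / [8.11 × (0.430 × 5.05 − 0.0877) − 1] = 90.52 / 15.90 = 5.694 mg/L.
Correct the yield for decay: Y_obs = Y/(1 + k_d θ_c) = 0.430 / (1 + 0.0877 × 8.11) = 0.430 / 1.711 = 0.2513.
Substrate removed = Q·(S₀ − S) = 2020 m³/d × (195 − 5.69) g/m³ = 3.82×10^5 g/d = 382.4 kg/d.
P_X = Y_obs · Q(S₀ − S) = 0.2513 × 382.4 = 96.09 kg VSS/d.

P_X ≈ 96.1 kg VSS/d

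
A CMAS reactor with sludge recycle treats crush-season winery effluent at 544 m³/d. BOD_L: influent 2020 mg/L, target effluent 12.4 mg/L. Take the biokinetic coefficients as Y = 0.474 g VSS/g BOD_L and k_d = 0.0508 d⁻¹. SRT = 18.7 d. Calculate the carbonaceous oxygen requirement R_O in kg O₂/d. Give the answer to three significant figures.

Correct the yield for decay: Y_obs = Y/(1 + k_d θ_c) = 0.474 / (1 + 0.0508 × 18.7) = 0.474 / 1.950 = 0.2431.
Mass of BOD_L removed per day: Q(S₀ − S) = 544 × 2008 g/m³ = 1092 kg/d.
Biomass synthesised: P_X = Y_obs × 1092 = 265.5 kg VSS/d.
Carbonaceous O₂ demand = substrate oxidised − cell-mass equivalent = 1092 − 1.42 × 265.5 = 715.2 kg O₂/d.

R_O ≈ 715 kg O₂/d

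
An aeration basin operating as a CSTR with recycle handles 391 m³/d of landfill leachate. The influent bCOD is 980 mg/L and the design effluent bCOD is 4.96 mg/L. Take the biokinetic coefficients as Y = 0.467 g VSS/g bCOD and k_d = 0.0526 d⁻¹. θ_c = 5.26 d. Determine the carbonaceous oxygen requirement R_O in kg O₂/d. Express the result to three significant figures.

R_O ≈ 183 kg O₂/d

Observed yield with endogenous decay: Y_obs = Y / (1 + k_d·θ_c) = 0.467 / (1 + 0.0526 × 5.26) = 0.467 / 1.277 = 0.3658 g VSS/g bCOD.
Mass of bCOD removed per day: Q(S₀ − S) = 391 × 975.0 g/m³ = 381.2 kg/d.
Net sludge production P_X = 0.3658 × 381.2 = 139.5 kg VSS/d.
Carbonaceous O₂ demand = substrate oxidised − cell-mass equivalent = 381.2 − 1.42 × 139.5 = 183.2 kg O₂/d.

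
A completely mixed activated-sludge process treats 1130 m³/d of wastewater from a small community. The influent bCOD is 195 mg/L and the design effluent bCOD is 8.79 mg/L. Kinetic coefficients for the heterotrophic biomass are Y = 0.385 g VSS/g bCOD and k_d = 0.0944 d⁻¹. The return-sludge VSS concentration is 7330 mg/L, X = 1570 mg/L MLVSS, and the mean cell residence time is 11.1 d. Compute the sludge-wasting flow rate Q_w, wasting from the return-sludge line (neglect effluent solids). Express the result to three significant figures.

Rearranging the biomass balance for a CMAS with decay, V = Y·Q·ΔS·θ_c / [X·(1+k_d θ_c)] = 0.385 × 1130 × (195 − 8.79) × 11.1 / [1570 × (1 + 0.0944 × 11.1)] = 8.99×10^5 / 3215 = 279.7 m³.
Wasting from the return line (neglecting effluent solids): Q_w = V·X / (θ_c·X_r) = 279.7 × 1570 / (11.1 × 7330) = 5.397 m³/d.

Q_w ≈ 5.40 m³/d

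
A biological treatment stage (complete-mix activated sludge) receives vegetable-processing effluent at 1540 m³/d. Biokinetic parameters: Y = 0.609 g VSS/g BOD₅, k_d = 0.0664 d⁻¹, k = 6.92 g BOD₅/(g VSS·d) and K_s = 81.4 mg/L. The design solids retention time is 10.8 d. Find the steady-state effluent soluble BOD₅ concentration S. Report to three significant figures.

S ≈ 3.19 mg/L

Effluent substrate depends only on kinetics and SRT: S = K_s(1 + k_d θ_c) / [θ_c(Yk − k_d) − 1] = 81.4 × (1 + 0.0664 × 10.8) / [10.8 × (0.609 × 6.92 − 0.0664) − 1] = 139.8 / 43.80 = 3.191 mg/L.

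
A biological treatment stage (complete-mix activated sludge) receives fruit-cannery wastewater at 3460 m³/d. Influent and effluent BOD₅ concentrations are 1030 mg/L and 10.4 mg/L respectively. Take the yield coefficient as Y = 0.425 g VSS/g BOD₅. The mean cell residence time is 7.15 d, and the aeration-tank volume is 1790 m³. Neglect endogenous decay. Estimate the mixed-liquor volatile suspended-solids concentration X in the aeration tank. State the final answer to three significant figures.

From V·X = Y·Q·(S₀ − S)·θ_c (decay neglected): X = 0.425 × 3460 × (1030 − 10.4) × 7.15 / 1790 = 5989 mg/L.

X ≈ 5990 mg/L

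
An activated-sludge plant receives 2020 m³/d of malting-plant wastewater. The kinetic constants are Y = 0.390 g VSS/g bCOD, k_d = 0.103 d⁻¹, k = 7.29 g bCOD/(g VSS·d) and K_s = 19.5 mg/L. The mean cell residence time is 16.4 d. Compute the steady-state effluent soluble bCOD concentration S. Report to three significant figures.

S ≈ 1.19 mg/L

Effluent substrate depends only on kinetics and SRT: S = K_s(1 + k_d θ_c) / [θ_c(Yk − k_d) − 1] = 19.5 × (1 + 0.103 × 16.4) / [16.4 × (0.390 × 7.29 − 0.103) − 1] = 52.44 / 43.94 = 1.193 mg/L.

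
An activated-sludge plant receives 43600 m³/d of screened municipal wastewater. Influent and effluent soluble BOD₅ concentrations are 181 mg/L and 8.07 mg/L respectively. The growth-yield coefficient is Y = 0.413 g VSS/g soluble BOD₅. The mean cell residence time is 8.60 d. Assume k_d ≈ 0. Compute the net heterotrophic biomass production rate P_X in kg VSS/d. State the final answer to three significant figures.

With endogenous decay neglected, the observed yield equals the true yield: Y_obs = Y = 0.413 g VSS/g soluble BOD₅.
Substrate removed = Q·(S₀ − S) = 43600 m³/d × (181 − 8.07) g/m³ = 7.54×10^6 g/d = 7540 kg/d.
P_X = Y_obs · Q(S₀ − S) = 0.4130 × 7540 = 3114 kg VSS/d.

P_X ≈ 3110 kg VSS/d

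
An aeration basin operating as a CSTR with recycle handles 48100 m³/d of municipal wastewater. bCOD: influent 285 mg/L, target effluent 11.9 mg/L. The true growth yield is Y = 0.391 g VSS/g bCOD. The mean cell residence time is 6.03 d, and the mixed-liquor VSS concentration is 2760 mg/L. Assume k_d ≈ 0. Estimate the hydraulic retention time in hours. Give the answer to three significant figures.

τ ≈ 5.60 h

V·X = Y·Q·ΔS·θ_c gives V = 0.391 × 48100 × (285 − 11.9) × 6.03 / 2760 = 11222 m³.
HRT = V/Q = 11222 m³ / 48100 m³·d⁻¹ = 0.2333 d × 24 = 5.599 h.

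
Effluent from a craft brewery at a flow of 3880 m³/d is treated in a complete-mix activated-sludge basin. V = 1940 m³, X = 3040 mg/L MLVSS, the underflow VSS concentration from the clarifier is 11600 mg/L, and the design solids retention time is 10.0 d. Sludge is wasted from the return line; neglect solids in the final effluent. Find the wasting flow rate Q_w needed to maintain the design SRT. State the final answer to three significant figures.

Q_w ≈ 50.8 m³/d

Wasting from the return line (neglecting effluent solids): Q_w = V·X / (θ_c·X_r) = 1940 × 3040 / (10.0 × 11600) = 50.84 m³/d.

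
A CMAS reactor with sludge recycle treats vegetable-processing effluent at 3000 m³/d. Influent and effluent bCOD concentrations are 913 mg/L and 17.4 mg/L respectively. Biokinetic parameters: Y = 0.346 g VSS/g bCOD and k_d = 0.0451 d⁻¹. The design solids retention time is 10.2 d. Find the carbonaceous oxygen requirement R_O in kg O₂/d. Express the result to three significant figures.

Correct the yield for decay: Y_obs = Y/(1 + k_d θ_c) = 0.346 / (1 + 0.0451 × 10.2) = 0.346 / 1.460 = 0.2370.
Mass of bCOD removed per day: Q(S₀ − S) = 3000 × 895.6 g/m³ = 2687 kg/d.
Net sludge production P_X = 0.2370 × 2687 = 636.7 kg VSS/d.
R_O = Q·ΔS − 1.42 P_X = 2687 − 904.2 = 1783 kg O₂/d.

R_O ≈ 1780 kg O₂/d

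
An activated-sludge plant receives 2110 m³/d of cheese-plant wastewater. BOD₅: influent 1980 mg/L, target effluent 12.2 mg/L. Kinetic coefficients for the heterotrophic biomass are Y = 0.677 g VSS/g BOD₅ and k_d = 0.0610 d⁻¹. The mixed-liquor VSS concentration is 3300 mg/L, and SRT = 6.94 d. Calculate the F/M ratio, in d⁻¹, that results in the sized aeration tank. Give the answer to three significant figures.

Rearranging the biomass balance for a CMAS with decay, V = Y·Q·ΔS·θ_c / [X·(1+k_d θ_c)] = 0.677 × 2110 × (1980 − 12.2) × 6.94 / [3300 × (1 + 0.0610 × 6.94)] = 1.95×10^7 / 4697 = 4153 m³.
F/M = Q·S₀ / (V·X) = 2110 × 1980 / (4153 × 3300) = 0.3048 g BOD₅·(g VSS·d)⁻¹.

F/M ≈ 0.305 d⁻¹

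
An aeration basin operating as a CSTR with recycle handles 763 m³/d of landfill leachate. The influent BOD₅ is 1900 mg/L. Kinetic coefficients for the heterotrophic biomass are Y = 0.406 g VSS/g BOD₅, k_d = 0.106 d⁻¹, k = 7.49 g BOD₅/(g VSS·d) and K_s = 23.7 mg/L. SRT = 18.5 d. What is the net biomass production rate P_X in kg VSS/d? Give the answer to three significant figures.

P_X ≈ 199 kg VSS/d

For a completely mixed reactor with recycle the Lawrence–McCarty relation gives S = K_s·(1 + k_d·θ_c) / [θ_c·(Y·k − k_d) − 1] = 23.7 × (1 + 0.106 × 18.5) / [18.5 × (0.406 × 7.49 − 0.106) − 1] = 70.18 / 53.30 = 1.317 mg/L.
Correct the yield for decay: Y_obs = Y/(1 + k_d θ_c) = 0.406 / (1 + 0.106 × 18.5) = 0.406 / 2.961 = 0.1371.
ΔS = 1900 − 1.32 = 1899 mg/L, so the substrate removal rate is 763 × 1899/1000 = 1449 kg BOD₅/d.
P_X = Y_obs · Q(S₀ − S) = 0.1371 × 1449 = 198.6 kg VSS/d.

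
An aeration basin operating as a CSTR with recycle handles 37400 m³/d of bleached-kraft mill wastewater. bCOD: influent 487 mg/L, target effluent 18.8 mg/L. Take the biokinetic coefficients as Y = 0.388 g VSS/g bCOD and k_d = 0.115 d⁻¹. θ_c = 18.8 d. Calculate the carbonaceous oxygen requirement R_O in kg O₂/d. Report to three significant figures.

R_O ≈ 14500 kg O₂/d

The observed yield is Y_obs = Y/(1 + k_d·θ_c) = 0.388 / (1 + 0.115 × 18.8) = 0.388 / 3.162 = 0.1227 g VSS per g bCOD removed.
Q·(S₀ − S) = 37400 × (487 − 18.8) × 10⁻³ = 17511 kg/d removed.
P_X = Y_obs·Q·(S₀ − S) = 0.1227 × 17511 = 2149 kg VSS/d.
Carbonaceous O₂ demand = substrate oxidised − cell-mass equivalent = 17511 − 1.42 × 2149 = 14460 kg O₂/d.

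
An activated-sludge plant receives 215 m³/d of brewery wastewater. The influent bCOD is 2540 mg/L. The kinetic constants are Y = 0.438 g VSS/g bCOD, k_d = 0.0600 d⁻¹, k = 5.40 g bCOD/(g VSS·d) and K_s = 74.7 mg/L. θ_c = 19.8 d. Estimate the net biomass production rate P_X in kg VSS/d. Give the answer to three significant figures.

From the Monod/SRT balance for a CMAS, S = K_s·(1+k_d θ_c)/[θ_c·(Y k − k_d) − 1] = 74.7 × (1 + 0.0600 × 19.8) / [19.8 × (0.438 × 5.40 − 0.0600) − 1] = 163.4 / 44.64 = 3.661 mg/L.
Observed yield with endogenous decay: Y_obs = Y / (1 + k_d·θ_c) = 0.438 / (1 + 0.0600 × 19.8) = 0.438 / 2.188 = 0.2002 g VSS/g bCOD.
Mass of bCOD removed per day: Q(S₀ − S) = 215 × 2536 g/m³ = 545.3 kg/d.
Net biomass production P_X = Y_obs × Q·(S₀ − S) = 0.2002 × 545.3 = 109.2 kg VSS/d.

P_X ≈ 109 kg VSS/d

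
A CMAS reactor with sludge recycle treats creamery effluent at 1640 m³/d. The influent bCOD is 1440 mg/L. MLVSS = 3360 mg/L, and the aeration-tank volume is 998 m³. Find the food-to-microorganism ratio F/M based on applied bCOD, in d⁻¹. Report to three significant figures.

F/M = Q·S₀ / (V·X) = 1640 × 1440 / (998.0 × 3360) = 0.7043 g bCOD·(g VSS·d)⁻¹.

F/M ≈ 0.704 d⁻¹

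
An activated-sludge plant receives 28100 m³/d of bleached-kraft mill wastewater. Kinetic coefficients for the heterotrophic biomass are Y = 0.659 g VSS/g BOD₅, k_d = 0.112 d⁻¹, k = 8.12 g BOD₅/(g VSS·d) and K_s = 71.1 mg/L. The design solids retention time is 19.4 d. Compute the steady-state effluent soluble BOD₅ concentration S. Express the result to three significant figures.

S ≈ 2.24 mg/L

For a completely mixed reactor with recycle the Lawrence–McCarty relation gives S = K_s·(1 + k_d·θ_c) / [θ_c·(Y·k − k_d) − 1] = 71.1 × (1 + 0.112 × 19.4) / [19.4 × (0.659 × 8.12 − 0.112) − 1] = 225.6 / 100.6 = 2.242 mg/L.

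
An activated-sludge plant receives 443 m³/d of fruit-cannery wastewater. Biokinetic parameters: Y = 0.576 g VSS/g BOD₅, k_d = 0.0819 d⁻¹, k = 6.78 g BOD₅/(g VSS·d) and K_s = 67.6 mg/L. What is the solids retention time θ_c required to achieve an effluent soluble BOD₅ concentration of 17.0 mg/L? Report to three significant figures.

Specific growth rate at S = 17.0 mg/L: μ = YkS/(K_s+S) = 0.576·6.78·17.0/(67.6+17.0) = 0.7847 d⁻¹.
Then 1/θ_c = μ − k_d = 0.7847 − 0.0819 = 0.7028 d⁻¹, giving θ_c = 1.423 d.

θ_c ≈ 1.42 d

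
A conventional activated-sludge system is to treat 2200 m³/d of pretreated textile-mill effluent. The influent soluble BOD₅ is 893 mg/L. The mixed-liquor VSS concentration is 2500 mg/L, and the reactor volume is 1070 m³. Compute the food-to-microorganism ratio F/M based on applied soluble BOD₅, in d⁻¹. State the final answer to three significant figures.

F/M = Q·S₀ / (V·X) = 2200 × 893 / (1070 × 2500) = 0.7344 g soluble BOD₅·(g VSS·d)⁻¹.

F/M ≈ 0.734 d⁻¹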